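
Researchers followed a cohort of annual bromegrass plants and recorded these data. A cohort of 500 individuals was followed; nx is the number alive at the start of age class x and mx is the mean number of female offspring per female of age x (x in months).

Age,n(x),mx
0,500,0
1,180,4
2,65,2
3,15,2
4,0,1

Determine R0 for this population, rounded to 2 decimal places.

1.76

lx = nx/n0 = nx/500: 1, 0.36, 0.13, 0.03, 0
lx·mx by age: 0, 1.44, 0.26, 0.06, 0
R0 = Σ lx·mx = 1.76 → 1.76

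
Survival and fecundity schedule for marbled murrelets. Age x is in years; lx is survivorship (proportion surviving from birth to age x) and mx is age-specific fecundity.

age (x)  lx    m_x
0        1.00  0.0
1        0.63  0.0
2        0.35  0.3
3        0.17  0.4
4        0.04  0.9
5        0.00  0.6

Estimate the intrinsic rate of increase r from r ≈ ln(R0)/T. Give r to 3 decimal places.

-0.586

R0 = Σ lx·mx = 0 + 0 + 0.105 + 0.068 + 0.036 + 0 = 0.209
Σ x·lx·mx = 0.558; T = 0.558/0.209 = 2.66986…
r ≈ ln(R0)/T = ln(0.209)/2.66986… = -0.58633… → -0.586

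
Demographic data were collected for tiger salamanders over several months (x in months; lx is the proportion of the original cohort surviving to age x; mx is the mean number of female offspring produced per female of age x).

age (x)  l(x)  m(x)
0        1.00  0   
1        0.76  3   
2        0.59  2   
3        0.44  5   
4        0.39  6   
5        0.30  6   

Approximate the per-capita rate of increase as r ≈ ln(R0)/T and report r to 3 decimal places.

R0 = Σ lx·mx = 0 + 2.28 + 1.18 + 2.2 + 2.34 + 1.8 = 9.8
Σ x·lx·mx = 29.6; T = 29.6/9.8 = 3.02041…
r ≈ ln(R0)/T = ln(9.8)/3.02041… = 0.75565… → 0.756

0.756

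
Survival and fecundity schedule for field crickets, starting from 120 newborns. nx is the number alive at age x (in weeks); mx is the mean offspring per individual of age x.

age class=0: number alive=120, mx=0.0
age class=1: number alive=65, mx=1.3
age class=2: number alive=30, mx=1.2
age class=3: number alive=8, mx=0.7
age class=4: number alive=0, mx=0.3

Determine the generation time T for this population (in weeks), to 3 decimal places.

1.374

lx = nx/n0 = nx/120: 1, 0.54167…, 0.25, 0.06667…, 0
lx·mx: 0, 0.704167…, 0.3, 0.046667…, 0 → R0 = 1.050833…
x·lx·mx: 0, 0.704167…, 0.6, 0.14…, 0 → Σ = 1.444167…
T = 1.444167… / 1.050833… = 1.374306… → 1.374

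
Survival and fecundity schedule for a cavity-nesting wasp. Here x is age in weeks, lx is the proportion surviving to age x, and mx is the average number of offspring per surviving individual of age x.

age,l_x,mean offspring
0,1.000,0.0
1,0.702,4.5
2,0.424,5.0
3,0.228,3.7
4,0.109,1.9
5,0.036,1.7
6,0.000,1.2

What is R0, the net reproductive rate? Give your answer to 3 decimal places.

6.391

lx·mx by age: 0, 3.159, 2.12, 0.8436, 0.2071, 0.0612, 0
R0 = Σ lx·mx = 6.3909 → 6.391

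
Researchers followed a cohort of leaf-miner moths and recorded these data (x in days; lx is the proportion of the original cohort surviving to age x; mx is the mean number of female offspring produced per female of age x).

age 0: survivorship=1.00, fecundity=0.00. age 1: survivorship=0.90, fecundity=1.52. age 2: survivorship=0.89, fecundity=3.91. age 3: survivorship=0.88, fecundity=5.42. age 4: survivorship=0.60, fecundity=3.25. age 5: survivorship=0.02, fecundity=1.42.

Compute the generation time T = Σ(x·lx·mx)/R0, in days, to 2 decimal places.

lx·mx: 0, 1.368, 3.4799, 4.7696, 1.95, 0.0284 → R0 = 11.5959
x·lx·mx: 0, 1.368, 6.9598, 14.3088, 7.8, 0.142 → Σ = 30.5786
T = 30.5786 / 11.5959 = 2.637018… → 2.64

2.64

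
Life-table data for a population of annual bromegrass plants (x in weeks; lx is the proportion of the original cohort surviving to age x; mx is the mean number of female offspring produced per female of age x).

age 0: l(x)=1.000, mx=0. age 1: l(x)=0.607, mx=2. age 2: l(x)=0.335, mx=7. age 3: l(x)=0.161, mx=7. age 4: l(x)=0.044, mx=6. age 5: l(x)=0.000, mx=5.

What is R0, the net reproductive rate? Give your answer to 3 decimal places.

lx·mx by age: 0, 1.214, 2.345, 1.127, 0.264, 0
R0 = Σ lx·mx = 4.95 → 4.950

4.950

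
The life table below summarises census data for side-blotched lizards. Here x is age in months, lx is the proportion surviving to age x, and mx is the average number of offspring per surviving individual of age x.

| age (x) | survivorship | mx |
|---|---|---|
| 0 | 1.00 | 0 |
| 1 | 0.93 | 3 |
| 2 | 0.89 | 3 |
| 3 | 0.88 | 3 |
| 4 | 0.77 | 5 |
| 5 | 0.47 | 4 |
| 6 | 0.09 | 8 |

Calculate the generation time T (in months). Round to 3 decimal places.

3.104

lx·mx: 0, 2.79, 2.67, 2.64, 3.85, 1.88, 0.72 → R0 = 14.55
x·lx·mx: 0, 2.79, 5.34, 7.92, 15.4, 9.4, 4.32 → Σ = 45.17
T = 45.17 / 14.55 = 3.104467… → 3.104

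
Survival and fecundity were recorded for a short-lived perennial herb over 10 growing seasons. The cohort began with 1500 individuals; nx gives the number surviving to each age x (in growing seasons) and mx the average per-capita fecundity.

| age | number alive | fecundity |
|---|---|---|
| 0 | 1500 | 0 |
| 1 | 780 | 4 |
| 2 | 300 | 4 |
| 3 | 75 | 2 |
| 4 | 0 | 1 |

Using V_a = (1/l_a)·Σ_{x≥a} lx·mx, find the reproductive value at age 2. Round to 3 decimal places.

4.500

lx = nx/n0 = nx/1500: 1, 0.52, 0.2, 0.05, 0
lx·mx for x ≥ 2: 0.8, 0.1, 0 → sum = 0.9
V_2 = 0.9 / l_2 = 0.9 / 0.2 = 4.5 → 4.500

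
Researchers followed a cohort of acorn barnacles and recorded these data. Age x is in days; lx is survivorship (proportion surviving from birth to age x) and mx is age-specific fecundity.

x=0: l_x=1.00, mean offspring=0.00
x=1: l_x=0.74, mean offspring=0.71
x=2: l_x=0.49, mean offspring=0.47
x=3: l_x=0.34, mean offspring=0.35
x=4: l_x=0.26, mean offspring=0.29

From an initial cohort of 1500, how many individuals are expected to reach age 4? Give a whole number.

390

Expected survivors = N0 · l_4 = 1500 × 0.26 = 390 → 390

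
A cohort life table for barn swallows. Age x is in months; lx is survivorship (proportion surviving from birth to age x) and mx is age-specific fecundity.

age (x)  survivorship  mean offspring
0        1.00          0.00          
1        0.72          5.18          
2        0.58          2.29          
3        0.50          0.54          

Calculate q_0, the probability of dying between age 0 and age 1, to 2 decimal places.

q_0 = (l_0 − l_1) / l_0 = (1 − 0.72) / 1
     = 0.28 / 1 = 0.28 → 0.28

0.28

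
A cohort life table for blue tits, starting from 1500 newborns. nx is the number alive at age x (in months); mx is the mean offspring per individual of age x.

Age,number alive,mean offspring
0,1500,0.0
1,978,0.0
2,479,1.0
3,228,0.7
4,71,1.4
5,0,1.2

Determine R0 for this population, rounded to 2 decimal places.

0.49

lx = nx/n0 = nx/1500: 1, 0.652, 0.31933…, 0.152, 0.04733…, 0
lx·mx by age: 0, 0, 0.319333…, 0.1064, 0.066267…, 0
R0 = Σ lx·mx = 0.492… → 0.49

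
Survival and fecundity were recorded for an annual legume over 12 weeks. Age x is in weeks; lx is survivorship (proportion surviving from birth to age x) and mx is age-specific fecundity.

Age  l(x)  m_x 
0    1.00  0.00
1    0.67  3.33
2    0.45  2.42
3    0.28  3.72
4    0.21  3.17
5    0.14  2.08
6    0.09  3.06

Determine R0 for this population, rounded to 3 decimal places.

5.594

lx·mx by age: 0, 2.2311, 1.089, 1.0416, 0.6657, 0.2912, 0.2754
R0 = Σ lx·mx = 5.594 → 5.594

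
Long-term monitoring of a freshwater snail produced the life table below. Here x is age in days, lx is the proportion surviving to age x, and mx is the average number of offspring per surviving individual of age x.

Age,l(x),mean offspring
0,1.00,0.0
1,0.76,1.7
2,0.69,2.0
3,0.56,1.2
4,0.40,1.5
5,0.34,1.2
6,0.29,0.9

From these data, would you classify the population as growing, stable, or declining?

growing

R0 = Σ lx·mx = 0 + 1.292 + 1.38 + 0.672 + 0.6 + 0.408 + 0.261 = 4.613
R0 > 1, so the population is growing.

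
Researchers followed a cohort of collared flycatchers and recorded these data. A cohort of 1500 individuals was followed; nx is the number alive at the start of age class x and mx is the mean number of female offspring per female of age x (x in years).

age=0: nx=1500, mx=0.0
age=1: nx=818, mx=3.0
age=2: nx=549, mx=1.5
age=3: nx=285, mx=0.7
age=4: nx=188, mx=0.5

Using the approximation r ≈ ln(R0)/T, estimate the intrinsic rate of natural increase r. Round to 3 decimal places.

0.610

lx = nx/n0 = nx/1500: 1, 0.54533…, 0.366, 0.19, 0.12533…
R0 = Σ lx·mx = 0 + 1.636… + 0.549 + 0.133 + 0.06267… = 2.380667…
Σ x·lx·mx = 3.383667…; T = 3.383667…/2.380667… = 1.42131…
r ≈ ln(R0)/T = ln(2.380667…)/1.42131… = 0.61027… → 0.610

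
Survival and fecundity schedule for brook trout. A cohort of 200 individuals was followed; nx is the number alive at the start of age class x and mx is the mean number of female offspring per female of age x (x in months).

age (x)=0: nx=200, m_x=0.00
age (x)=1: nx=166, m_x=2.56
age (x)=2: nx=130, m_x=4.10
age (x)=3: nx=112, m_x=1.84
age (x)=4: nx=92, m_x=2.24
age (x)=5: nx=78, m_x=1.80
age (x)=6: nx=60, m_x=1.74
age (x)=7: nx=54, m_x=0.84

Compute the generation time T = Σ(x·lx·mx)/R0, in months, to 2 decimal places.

lx = nx/n0 = nx/200: 1, 0.83, 0.65, 0.56, 0.46, 0.39, 0.3, 0.27
lx·mx: 0, 2.1248, 2.665, 1.0304, 1.0304, 0.702, 0.522, 0.2268 → R0 = 8.3014
x·lx·mx: 0, 2.1248, 5.33, 3.0912, 4.1216, 3.51, 3.132, 1.5876 → Σ = 22.8972
T = 22.8972 / 8.3014 = 2.758234… → 2.76

2.76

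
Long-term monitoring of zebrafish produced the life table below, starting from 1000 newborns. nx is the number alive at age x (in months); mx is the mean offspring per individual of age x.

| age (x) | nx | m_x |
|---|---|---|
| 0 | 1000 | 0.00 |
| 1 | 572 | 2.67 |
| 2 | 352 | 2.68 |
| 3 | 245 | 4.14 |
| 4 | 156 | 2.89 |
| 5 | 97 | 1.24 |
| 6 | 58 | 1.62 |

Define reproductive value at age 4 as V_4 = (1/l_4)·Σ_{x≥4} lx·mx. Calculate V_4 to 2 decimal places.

4.26

lx = nx/n0 = nx/1000: 1, 0.572, 0.352, 0.245, 0.156, 0.097, 0.058
lx·mx for x ≥ 4: 0.45084, 0.12028, 0.09396 → sum = 0.66508
V_4 = 0.66508 / l_4 = 0.66508 / 0.156 = 4.263333… → 4.26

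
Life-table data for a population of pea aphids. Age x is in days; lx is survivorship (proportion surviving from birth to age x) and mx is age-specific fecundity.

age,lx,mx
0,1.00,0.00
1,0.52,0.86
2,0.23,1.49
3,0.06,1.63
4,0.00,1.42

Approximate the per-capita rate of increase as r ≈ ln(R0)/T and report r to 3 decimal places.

-0.074

R0 = Σ lx·mx = 0 + 0.4472 + 0.3427 + 0.0978 + 0 = 0.8877
Σ x·lx·mx = 1.426; T = 1.426/0.8877 = 1.6064…
r ≈ ln(R0)/T = ln(0.8877)/1.6064… = -0.07415… → -0.074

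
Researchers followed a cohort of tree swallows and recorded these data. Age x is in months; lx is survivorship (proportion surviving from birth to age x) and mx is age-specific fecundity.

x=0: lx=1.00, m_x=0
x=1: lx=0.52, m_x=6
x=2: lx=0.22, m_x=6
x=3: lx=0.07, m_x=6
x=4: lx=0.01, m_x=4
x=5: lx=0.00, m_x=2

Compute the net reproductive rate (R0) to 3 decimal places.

4.900

lx·mx by age: 0, 3.12, 1.32, 0.42, 0.04, 0
R0 = Σ lx·mx = 4.9 → 4.900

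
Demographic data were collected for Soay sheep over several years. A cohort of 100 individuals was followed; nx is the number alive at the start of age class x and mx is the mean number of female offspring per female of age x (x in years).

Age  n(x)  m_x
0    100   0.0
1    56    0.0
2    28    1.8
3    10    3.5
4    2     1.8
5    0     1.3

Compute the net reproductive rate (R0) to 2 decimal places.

lx = nx/n0 = nx/100: 1, 0.56, 0.28, 0.1, 0.02, 0
lx·mx by age: 0, 0, 0.504, 0.35, 0.036, 0
R0 = Σ lx·mx = 0.89 → 0.89

0.89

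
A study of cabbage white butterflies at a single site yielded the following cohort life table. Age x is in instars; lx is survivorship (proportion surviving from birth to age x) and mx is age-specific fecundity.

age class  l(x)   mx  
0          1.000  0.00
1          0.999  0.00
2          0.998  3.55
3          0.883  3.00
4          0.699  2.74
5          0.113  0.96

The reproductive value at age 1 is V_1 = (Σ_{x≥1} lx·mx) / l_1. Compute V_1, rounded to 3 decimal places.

lx·mx for x ≥ 1: 0, 3.5429, 2.649, 1.91526, 0.10848 → sum = 8.21564
V_1 = 8.21564 / l_1 = 8.21564 / 0.999 = 8.223864… → 8.224

8.224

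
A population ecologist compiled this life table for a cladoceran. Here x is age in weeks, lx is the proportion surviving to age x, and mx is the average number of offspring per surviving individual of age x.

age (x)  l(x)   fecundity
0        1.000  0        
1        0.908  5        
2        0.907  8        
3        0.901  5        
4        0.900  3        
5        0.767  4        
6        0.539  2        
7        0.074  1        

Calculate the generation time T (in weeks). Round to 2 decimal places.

lx·mx: 0, 4.54, 7.256, 4.505, 2.7, 3.068, 1.078, 0.074 → R0 = 23.221
x·lx·mx: 0, 4.54, 14.512, 13.515, 10.8, 15.34, 6.468, 0.518 → Σ = 65.693
T = 65.693 / 23.221 = 2.829034… → 2.83

2.83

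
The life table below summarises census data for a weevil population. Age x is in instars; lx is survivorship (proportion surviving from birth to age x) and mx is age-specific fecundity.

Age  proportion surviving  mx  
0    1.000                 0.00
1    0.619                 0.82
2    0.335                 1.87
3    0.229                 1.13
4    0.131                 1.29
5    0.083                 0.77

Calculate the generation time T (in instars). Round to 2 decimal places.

lx·mx: 0, 0.50758, 0.62645, 0.25877, 0.16899, 0.06391 → R0 = 1.6257
x·lx·mx: 0, 0.50758, 1.2529, 0.77631, 0.67596, 0.31955 → Σ = 3.5323
T = 3.5323 / 1.6257 = 2.172787… → 2.17

2.17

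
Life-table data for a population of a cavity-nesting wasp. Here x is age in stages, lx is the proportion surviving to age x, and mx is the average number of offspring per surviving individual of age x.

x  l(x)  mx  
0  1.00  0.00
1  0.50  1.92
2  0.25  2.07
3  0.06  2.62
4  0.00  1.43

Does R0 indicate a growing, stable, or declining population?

R0 = Σ lx·mx = 0 + 0.96 + 0.5175 + 0.1572 + 0 = 1.6347
R0 > 1, so the population is growing.

growing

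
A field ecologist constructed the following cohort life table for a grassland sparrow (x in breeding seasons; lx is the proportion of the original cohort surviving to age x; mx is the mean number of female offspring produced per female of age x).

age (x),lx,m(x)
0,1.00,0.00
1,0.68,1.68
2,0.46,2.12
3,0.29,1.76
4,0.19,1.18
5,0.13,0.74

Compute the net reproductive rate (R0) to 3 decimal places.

lx·mx by age: 0, 1.1424, 0.9752, 0.5104, 0.2242, 0.0962
R0 = Σ lx·mx = 2.9484 → 2.948

2.948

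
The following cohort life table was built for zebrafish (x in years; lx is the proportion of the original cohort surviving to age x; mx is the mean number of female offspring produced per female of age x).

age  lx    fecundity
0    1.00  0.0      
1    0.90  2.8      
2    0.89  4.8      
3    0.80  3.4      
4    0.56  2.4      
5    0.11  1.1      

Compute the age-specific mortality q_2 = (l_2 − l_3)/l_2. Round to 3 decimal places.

0.101

q_2 = (l_2 − l_3) / l_2 = (0.89 − 0.8) / 0.89
     = 0.09 / 0.89 = 0.101124… → 0.101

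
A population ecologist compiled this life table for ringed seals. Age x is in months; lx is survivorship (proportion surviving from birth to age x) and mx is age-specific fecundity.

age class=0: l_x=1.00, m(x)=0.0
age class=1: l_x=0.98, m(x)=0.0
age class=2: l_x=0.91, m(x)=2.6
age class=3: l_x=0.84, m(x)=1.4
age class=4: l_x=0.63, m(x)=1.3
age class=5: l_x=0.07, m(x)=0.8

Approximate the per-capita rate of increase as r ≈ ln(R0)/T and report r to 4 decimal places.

R0 = Σ lx·mx = 0 + 0 + 2.366 + 1.176 + 0.819 + 0.056 = 4.417
Σ x·lx·mx = 11.816; T = 11.816/4.417 = 2.67512…
r ≈ ln(R0)/T = ln(4.417)/2.67512… = 0.555288… → 0.5553

0.5553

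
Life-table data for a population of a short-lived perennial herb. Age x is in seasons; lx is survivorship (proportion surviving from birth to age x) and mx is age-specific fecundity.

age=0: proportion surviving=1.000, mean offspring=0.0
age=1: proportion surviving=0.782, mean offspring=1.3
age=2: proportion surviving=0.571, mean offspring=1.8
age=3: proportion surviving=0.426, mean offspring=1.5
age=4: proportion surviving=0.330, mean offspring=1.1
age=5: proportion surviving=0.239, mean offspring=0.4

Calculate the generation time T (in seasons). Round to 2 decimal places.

2.20

lx·mx: 0, 1.0166, 1.0278, 0.639, 0.363, 0.0956 → R0 = 3.142
x·lx·mx: 0, 1.0166, 2.0556, 1.917, 1.452, 0.478 → Σ = 6.9192
T = 6.9192 / 3.142 = 2.202164… → 2.20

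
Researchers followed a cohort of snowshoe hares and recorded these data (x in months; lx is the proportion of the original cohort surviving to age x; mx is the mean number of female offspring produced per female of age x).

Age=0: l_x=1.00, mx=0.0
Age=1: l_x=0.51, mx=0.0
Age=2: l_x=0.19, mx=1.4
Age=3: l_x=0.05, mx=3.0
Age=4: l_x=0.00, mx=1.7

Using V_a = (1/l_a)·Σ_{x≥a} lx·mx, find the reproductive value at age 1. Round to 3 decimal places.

lx·mx for x ≥ 1: 0, 0.266, 0.15, 0 → sum = 0.416
V_1 = 0.416 / l_1 = 0.416 / 0.51 = 0.815686… → 0.816

0.816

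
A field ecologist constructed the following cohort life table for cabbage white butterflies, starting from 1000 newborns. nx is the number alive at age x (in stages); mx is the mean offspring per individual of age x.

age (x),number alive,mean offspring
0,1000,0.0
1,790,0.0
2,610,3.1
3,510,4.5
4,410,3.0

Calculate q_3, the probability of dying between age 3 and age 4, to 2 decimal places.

0.20

lx = nx/n0 = nx/1000: 1, 0.79, 0.61, 0.51, 0.41
q_3 = (l_3 − l_4) / l_3 = (0.51 − 0.41) / 0.51
     = 0.1 / 0.51 = 0.196078… → 0.20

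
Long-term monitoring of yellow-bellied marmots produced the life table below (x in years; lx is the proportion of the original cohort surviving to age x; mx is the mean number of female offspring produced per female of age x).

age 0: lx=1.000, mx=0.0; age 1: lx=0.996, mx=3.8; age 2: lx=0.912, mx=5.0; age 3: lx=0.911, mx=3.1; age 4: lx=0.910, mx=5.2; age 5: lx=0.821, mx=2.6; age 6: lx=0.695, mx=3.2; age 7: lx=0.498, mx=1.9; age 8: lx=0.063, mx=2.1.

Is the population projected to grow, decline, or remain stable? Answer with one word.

R0 = Σ lx·mx = 0 + 3.7848 + 4.56 + 2.8241 + 4.732 + 2.1346 + 2.224 + 0.9462 + 0.1323 = 21.338
R0 > 1, so the population is growing.

growing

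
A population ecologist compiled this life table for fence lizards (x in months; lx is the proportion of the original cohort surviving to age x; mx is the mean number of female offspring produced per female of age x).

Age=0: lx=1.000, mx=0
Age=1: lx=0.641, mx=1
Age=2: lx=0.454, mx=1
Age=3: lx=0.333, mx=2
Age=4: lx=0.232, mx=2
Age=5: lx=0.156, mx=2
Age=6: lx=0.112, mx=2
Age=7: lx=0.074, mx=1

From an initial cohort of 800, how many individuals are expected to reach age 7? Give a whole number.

59

Expected survivors = N0 · l_7 = 800 × 0.074 = 59.2 → 59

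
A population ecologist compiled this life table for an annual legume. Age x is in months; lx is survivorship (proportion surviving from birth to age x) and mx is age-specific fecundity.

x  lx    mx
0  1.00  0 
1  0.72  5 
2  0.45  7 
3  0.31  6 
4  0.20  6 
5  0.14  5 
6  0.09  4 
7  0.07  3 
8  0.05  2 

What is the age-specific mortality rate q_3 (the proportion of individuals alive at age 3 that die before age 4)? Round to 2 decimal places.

q_3 = (l_3 − l_4) / l_3 = (0.31 − 0.2) / 0.31
     = 0.11 / 0.31 = 0.354839… → 0.35

0.35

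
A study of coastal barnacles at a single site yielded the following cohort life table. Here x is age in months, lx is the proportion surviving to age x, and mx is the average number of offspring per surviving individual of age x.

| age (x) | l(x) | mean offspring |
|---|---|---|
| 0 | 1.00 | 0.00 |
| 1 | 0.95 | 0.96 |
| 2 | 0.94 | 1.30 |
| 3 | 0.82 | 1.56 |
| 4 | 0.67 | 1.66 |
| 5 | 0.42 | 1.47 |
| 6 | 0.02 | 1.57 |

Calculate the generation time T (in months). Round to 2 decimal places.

lx·mx: 0, 0.912, 1.222, 1.2792, 1.1122, 0.6174, 0.0314 → R0 = 5.1742
x·lx·mx: 0, 0.912, 2.444, 3.8376, 4.4488, 3.087, 0.1884 → Σ = 14.9178
T = 14.9178 / 5.1742 = 2.883112… → 2.88

2.88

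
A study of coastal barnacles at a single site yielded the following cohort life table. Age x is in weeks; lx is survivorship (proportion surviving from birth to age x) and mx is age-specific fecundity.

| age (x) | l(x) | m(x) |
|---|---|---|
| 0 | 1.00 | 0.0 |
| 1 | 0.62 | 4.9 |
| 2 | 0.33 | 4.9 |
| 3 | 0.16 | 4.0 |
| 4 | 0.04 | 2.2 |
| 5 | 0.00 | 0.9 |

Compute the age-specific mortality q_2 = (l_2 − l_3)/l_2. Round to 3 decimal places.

q_2 = (l_2 − l_3) / l_2 = (0.33 − 0.16) / 0.33
     = 0.17 / 0.33 = 0.515152… → 0.515

0.515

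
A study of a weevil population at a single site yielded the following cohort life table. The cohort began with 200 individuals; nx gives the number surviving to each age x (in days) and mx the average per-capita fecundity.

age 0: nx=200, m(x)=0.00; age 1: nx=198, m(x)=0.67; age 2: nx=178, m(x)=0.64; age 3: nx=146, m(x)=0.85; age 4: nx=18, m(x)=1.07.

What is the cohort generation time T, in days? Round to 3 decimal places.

2.077

lx = nx/n0 = nx/200: 1, 0.99, 0.89, 0.73, 0.09
lx·mx: 0, 0.6633, 0.5696, 0.6205, 0.0963 → R0 = 1.9497
x·lx·mx: 0, 0.6633, 1.1392, 1.8615, 0.3852 → Σ = 4.0492
T = 4.0492 / 1.9497 = 2.076832… → 2.077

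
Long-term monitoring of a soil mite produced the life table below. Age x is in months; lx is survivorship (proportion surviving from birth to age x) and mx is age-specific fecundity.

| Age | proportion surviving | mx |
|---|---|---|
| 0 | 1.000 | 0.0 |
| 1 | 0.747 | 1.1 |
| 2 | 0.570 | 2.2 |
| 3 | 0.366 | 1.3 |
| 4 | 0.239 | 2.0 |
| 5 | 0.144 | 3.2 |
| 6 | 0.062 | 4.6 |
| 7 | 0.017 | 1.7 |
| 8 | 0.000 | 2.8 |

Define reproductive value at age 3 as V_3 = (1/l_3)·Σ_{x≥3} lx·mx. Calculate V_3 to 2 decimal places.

lx·mx for x ≥ 3: 0.4758, 0.478, 0.4608, 0.2852, 0.0289, 0 → sum = 1.7287
V_3 = 1.7287 / l_3 = 1.7287 / 0.366 = 4.723224… → 4.72

4.72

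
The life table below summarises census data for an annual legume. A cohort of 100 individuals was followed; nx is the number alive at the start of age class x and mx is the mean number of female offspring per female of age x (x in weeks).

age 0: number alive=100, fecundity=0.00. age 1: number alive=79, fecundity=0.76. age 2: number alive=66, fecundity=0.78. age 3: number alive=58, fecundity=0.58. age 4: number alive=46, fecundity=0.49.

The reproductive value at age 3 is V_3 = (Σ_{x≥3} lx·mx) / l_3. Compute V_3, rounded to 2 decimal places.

0.97

lx = nx/n0 = nx/100: 1, 0.79, 0.66, 0.58, 0.46
lx·mx for x ≥ 3: 0.3364, 0.2254 → sum = 0.5618
V_3 = 0.5618 / l_3 = 0.5618 / 0.58 = 0.968621… → 0.97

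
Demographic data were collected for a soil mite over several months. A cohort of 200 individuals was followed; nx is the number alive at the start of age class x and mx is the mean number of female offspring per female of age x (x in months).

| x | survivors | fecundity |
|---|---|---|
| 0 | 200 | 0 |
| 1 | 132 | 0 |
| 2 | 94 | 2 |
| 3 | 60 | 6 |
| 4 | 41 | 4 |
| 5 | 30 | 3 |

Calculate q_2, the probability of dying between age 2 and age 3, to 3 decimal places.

0.362

lx = nx/n0 = nx/200: 1, 0.66, 0.47, 0.3, 0.205, 0.15
q_2 = (l_2 − l_3) / l_2 = (0.47 − 0.3) / 0.47
     = 0.17 / 0.47 = 0.361702… → 0.362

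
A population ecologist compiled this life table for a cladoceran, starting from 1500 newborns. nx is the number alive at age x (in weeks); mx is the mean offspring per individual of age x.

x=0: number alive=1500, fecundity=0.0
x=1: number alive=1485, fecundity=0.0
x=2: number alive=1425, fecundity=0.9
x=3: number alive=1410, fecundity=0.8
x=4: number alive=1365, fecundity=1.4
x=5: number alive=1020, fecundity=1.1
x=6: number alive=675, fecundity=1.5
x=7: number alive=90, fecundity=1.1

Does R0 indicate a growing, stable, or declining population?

lx = nx/n0 = nx/1500: 1, 0.99, 0.95, 0.94, 0.91, 0.68, 0.45, 0.06
R0 = Σ lx·mx = 0 + 0 + 0.855 + 0.752 + 1.274 + 0.748 + 0.675 + 0.066 = 4.37
R0 > 1, so the population is growing.

growing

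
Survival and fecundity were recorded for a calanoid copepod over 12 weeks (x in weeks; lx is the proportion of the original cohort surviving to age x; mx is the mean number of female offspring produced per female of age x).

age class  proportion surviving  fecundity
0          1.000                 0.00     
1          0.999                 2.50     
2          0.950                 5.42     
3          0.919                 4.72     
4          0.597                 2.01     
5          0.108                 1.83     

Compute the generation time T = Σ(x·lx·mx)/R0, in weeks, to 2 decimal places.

lx·mx: 0, 2.4975, 5.149, 4.33768, 1.19997, 0.19764 → R0 = 13.38179
x·lx·mx: 0, 2.4975, 10.298, 13.01304, 4.79988, 0.9882 → Σ = 31.59662
T = 31.59662 / 13.38179 = 2.361165… → 2.36

2.36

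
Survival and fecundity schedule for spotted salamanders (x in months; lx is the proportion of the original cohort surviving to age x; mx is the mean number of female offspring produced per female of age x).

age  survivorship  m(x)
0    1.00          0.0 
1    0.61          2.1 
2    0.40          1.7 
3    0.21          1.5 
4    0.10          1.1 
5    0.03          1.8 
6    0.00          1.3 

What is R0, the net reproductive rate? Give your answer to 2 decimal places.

2.44

lx·mx by age: 0, 1.281, 0.68, 0.315, 0.11, 0.054, 0
R0 = Σ lx·mx = 2.44 → 2.44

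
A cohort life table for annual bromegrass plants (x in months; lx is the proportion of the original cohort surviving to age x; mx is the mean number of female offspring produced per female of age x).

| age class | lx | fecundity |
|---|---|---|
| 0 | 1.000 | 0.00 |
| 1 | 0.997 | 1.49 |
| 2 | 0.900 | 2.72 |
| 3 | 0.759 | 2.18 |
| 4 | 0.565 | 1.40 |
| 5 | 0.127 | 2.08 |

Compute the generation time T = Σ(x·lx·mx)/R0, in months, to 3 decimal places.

lx·mx: 0, 1.48553, 2.448, 1.65462, 0.791, 0.26416 → R0 = 6.64331
x·lx·mx: 0, 1.48553, 4.896, 4.96386, 3.164, 1.3208 → Σ = 15.83019
T = 15.83019 / 6.64331 = 2.382877… → 2.383

2.383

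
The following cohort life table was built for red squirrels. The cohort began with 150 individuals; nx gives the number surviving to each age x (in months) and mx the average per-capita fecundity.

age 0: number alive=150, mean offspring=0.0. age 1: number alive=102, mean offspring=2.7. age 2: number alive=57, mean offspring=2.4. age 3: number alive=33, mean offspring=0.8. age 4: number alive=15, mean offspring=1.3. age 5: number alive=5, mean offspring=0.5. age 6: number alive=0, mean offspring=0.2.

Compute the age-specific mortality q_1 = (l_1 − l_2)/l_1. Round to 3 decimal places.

0.441

lx = nx/n0 = nx/150: 1, 0.68, 0.38, 0.22, 0.1, 0.03333…, 0
q_1 = (l_1 − l_2) / l_1 = (0.68 − 0.38) / 0.68
     = 0.3 / 0.68 = 0.441176… → 0.441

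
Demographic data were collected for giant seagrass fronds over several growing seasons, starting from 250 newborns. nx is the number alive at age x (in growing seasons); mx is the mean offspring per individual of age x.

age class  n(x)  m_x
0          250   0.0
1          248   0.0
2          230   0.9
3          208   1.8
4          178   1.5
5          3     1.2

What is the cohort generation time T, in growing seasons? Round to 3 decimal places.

lx = nx/n0 = nx/250: 1, 0.992, 0.92, 0.832, 0.712, 0.012
lx·mx: 0, 0, 0.828, 1.4976, 1.068, 0.0144 → R0 = 3.408
x·lx·mx: 0, 0, 1.656, 4.4928, 4.272, 0.072 → Σ = 10.4928
T = 10.4928 / 3.408 = 3.078873… → 3.079

3.079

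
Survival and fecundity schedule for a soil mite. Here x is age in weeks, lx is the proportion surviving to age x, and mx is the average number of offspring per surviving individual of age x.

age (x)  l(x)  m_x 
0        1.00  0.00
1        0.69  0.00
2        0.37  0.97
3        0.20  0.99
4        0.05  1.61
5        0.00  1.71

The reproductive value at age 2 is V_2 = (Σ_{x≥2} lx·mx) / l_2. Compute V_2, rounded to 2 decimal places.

1.72

lx·mx for x ≥ 2: 0.3589, 0.198, 0.0805, 0 → sum = 0.6374
V_2 = 0.6374 / l_2 = 0.6374 / 0.37 = 1.722703… → 1.72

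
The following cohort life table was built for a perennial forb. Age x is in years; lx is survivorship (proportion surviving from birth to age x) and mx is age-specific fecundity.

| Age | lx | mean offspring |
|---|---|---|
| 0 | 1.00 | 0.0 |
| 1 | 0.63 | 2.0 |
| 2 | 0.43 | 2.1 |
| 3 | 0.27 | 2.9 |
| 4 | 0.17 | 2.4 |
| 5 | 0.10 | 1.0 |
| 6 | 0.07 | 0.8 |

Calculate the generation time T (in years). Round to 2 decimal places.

2.25

lx·mx: 0, 1.26, 0.903, 0.783, 0.408, 0.1, 0.056 → R0 = 3.51
x·lx·mx: 0, 1.26, 1.806, 2.349, 1.632, 0.5, 0.336 → Σ = 7.883
T = 7.883 / 3.51 = 2.245869… → 2.25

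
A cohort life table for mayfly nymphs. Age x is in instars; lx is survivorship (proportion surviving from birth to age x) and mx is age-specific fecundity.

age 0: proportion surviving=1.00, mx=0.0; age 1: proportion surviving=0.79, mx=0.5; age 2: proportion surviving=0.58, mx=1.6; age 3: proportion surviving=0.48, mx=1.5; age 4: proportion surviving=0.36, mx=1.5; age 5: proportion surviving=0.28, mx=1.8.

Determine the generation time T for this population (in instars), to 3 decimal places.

2.945

lx·mx: 0, 0.395, 0.928, 0.72, 0.54, 0.504 → R0 = 3.087
x·lx·mx: 0, 0.395, 1.856, 2.16, 2.16, 2.52 → Σ = 9.091
T = 9.091 / 3.087 = 2.94493… → 2.945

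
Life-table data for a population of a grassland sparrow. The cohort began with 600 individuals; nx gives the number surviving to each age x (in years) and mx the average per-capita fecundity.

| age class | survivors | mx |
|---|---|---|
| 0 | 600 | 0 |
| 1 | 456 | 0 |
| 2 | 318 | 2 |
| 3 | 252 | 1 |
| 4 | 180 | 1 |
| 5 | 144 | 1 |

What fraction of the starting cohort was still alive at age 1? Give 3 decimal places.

l_1 = n_1/n_0 = 456/600 = 0.76 → 0.760

0.760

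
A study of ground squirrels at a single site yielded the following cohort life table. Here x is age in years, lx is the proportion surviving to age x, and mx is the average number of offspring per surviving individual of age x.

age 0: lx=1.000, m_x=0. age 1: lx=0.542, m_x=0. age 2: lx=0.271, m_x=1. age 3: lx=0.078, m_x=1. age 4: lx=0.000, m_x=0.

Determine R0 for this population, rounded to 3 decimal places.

0.349

lx·mx by age: 0, 0, 0.271, 0.078, 0
R0 = Σ lx·mx = 0.349 → 0.349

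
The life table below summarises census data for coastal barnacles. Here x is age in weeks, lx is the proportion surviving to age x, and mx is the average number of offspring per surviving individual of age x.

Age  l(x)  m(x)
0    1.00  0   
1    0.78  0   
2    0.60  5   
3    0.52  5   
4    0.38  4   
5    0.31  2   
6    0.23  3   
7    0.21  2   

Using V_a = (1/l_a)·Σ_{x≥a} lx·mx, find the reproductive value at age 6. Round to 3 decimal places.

4.826

lx·mx for x ≥ 6: 0.69, 0.42 → sum = 1.11
V_6 = 1.11 / l_6 = 1.11 / 0.23 = 4.826087… → 4.826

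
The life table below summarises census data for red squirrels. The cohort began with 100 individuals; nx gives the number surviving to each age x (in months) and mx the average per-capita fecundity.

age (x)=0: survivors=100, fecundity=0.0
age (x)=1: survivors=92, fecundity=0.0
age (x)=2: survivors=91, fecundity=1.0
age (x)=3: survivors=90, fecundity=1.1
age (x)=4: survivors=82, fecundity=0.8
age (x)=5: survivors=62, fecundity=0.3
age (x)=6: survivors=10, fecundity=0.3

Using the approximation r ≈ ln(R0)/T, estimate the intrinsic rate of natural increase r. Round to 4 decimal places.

0.3316

lx = nx/n0 = nx/100: 1, 0.92, 0.91, 0.9, 0.82, 0.62, 0.1
R0 = Σ lx·mx = 0 + 0 + 0.91 + 0.99 + 0.656 + 0.186 + 0.03 = 2.772
Σ x·lx·mx = 8.524; T = 8.524/2.772 = 3.07504…
r ≈ ln(R0)/T = ln(2.772)/3.07504… = 0.331563… → 0.3316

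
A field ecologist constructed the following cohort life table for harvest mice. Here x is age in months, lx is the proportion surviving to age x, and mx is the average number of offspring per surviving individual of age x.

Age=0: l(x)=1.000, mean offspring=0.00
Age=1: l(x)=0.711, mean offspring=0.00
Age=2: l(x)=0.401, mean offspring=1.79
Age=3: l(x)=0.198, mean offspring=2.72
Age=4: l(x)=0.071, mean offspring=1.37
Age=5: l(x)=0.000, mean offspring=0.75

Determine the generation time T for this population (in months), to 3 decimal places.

2.542

lx·mx: 0, 0, 0.71779, 0.53856, 0.09727, 0 → R0 = 1.35362
x·lx·mx: 0, 0, 1.43558, 1.61568, 0.38908, 0 → Σ = 3.44034
T = 3.44034 / 1.35362 = 2.541585… → 2.542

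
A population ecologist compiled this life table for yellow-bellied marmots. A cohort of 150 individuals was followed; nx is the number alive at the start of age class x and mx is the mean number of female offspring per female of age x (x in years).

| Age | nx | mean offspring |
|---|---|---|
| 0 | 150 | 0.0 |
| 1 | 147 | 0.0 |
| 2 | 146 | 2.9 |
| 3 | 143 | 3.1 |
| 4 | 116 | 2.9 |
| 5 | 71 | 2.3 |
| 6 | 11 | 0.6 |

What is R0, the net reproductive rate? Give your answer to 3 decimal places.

lx = nx/n0 = nx/150: 1, 0.98, 0.97333…, 0.95333…, 0.77333…, 0.47333…, 0.07333…
lx·mx by age: 0, 0, 2.822667…, 2.955333…, 2.242667…, 1.088667…, 0.044…
R0 = Σ lx·mx = 9.153333… → 9.153

9.153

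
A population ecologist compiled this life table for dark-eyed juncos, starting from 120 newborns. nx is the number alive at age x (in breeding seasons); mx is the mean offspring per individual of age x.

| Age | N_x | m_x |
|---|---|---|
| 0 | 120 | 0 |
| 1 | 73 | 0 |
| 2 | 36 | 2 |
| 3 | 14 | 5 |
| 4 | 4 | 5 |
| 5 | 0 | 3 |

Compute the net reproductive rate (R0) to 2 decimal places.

1.35

lx = nx/n0 = nx/120: 1, 0.60833…, 0.3, 0.11667…, 0.03333…, 0
lx·mx by age: 0, 0, 0.6, 0.583333…, 0.166667…, 0
R0 = Σ lx·mx = 1.35… → 1.35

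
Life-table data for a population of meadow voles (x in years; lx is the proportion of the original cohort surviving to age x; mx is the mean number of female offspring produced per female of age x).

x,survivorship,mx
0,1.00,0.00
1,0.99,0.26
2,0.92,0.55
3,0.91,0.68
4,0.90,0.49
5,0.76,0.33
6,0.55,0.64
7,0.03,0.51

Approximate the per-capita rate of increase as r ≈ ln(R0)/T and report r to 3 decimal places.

R0 = Σ lx·mx = 0 + 0.2574 + 0.506 + 0.6188 + 0.441 + 0.2508 + 0.352 + 0.0153 = 2.4413
Σ x·lx·mx = 8.3629; T = 8.3629/2.4413 = 3.42559…
r ≈ ln(R0)/T = ln(2.4413)/3.42559… = 0.26055… → 0.261

0.261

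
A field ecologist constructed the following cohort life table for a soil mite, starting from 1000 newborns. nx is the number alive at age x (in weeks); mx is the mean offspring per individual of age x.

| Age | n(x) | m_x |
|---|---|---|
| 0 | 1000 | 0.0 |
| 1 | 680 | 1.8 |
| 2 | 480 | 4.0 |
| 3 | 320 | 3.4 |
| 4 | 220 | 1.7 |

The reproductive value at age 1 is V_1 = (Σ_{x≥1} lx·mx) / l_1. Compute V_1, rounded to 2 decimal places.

lx = nx/n0 = nx/1000: 1, 0.68, 0.48, 0.32, 0.22
lx·mx for x ≥ 1: 1.224, 1.92, 1.088, 0.374 → sum = 4.606
V_1 = 4.606 / l_1 = 4.606 / 0.68 = 6.773529… → 6.77

6.77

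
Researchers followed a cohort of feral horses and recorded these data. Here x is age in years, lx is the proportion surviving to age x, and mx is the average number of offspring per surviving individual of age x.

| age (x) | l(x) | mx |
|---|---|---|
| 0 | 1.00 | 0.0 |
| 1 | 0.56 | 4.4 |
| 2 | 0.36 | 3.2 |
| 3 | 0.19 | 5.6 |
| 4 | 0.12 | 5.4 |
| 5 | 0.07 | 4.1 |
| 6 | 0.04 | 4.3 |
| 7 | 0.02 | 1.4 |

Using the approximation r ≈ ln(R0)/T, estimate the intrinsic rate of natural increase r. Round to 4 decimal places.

R0 = Σ lx·mx = 0 + 2.464 + 1.152 + 1.064 + 0.648 + 0.287 + 0.172 + 0.028 = 5.815
Σ x·lx·mx = 13.215; T = 13.215/5.815 = 2.27257…
r ≈ ln(R0)/T = ln(5.815)/2.27257… = 0.774647… → 0.7746

0.7746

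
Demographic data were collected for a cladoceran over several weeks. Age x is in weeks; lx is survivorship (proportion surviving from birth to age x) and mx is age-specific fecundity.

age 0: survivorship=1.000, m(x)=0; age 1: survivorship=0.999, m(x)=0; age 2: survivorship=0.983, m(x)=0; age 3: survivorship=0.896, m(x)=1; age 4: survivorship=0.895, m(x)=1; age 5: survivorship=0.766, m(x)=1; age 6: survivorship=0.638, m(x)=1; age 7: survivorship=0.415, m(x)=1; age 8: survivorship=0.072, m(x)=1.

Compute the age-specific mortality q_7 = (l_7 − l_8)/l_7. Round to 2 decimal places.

q_7 = (l_7 − l_8) / l_7 = (0.415 − 0.072) / 0.415
     = 0.343 / 0.415 = 0.826506… → 0.83

0.83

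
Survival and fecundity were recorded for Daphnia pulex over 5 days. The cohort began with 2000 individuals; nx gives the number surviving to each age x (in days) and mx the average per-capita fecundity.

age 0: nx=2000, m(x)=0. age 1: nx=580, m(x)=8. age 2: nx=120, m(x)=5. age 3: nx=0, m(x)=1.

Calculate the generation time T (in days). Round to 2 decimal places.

1.11

lx = nx/n0 = nx/2000: 1, 0.29, 0.06, 0
lx·mx: 0, 2.32, 0.3, 0 → R0 = 2.62
x·lx·mx: 0, 2.32, 0.6, 0 → Σ = 2.92
T = 2.92 / 2.62 = 1.114504… → 1.11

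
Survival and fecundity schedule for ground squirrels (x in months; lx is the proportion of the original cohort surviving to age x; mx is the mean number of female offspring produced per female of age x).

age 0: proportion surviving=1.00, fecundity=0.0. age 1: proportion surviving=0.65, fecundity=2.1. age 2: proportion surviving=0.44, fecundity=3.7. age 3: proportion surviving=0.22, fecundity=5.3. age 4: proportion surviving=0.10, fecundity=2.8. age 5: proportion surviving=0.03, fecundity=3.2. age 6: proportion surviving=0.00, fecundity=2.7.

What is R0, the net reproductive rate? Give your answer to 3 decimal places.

lx·mx by age: 0, 1.365, 1.628, 1.166, 0.28, 0.096, 0
R0 = Σ lx·mx = 4.535 → 4.535

4.535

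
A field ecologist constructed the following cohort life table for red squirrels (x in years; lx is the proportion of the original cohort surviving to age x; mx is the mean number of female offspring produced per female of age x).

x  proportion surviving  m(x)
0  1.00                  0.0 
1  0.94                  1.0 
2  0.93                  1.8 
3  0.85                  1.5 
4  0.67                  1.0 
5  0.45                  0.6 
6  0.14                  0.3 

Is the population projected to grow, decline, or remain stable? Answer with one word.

R0 = Σ lx·mx = 0 + 0.94 + 1.674 + 1.275 + 0.67 + 0.27 + 0.042 = 4.871
R0 > 1, so the population is growing.

growing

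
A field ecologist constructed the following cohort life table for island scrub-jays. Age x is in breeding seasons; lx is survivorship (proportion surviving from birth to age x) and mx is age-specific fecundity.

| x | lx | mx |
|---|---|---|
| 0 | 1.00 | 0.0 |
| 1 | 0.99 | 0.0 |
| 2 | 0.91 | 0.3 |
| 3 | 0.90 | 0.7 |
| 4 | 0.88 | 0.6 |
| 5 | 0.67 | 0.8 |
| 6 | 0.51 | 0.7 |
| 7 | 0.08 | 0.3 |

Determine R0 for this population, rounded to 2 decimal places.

lx·mx by age: 0, 0, 0.273, 0.63, 0.528, 0.536, 0.357, 0.024
R0 = Σ lx·mx = 2.348 → 2.35

2.35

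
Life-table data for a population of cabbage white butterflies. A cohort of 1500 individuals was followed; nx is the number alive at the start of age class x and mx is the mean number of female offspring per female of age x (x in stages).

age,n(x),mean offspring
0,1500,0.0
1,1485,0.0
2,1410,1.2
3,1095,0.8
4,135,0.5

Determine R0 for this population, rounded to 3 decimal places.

lx = nx/n0 = nx/1500: 1, 0.99, 0.94, 0.73, 0.09
lx·mx by age: 0, 0, 1.128, 0.584, 0.045
R0 = Σ lx·mx = 1.757 → 1.757

1.757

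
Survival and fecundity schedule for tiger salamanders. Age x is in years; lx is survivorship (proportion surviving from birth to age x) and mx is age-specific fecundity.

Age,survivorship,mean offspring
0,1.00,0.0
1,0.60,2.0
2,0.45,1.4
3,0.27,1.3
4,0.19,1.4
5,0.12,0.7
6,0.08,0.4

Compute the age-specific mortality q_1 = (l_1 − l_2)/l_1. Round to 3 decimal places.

q_1 = (l_1 − l_2) / l_1 = (0.6 − 0.45) / 0.6
     = 0.15 / 0.6 = 0.25 → 0.250

0.250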